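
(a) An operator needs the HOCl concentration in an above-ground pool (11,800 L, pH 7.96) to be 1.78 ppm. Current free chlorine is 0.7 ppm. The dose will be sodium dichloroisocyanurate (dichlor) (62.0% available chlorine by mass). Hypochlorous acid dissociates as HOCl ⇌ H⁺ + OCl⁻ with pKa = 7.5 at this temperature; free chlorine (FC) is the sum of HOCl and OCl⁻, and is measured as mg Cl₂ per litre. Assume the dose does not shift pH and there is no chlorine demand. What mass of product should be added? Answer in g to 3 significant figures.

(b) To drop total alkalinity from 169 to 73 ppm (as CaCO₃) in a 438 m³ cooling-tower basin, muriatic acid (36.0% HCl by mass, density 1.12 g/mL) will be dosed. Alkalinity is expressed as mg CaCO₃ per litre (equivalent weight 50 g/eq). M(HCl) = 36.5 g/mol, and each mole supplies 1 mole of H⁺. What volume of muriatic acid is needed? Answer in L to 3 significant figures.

(a) 118 g; (b) 76.1 L

(a) [OCl⁻]/[HOCl] = 10^(pH − pKa) = 10^(7.96 − 7.5) = 2.884; fraction as HOCl = 1/(1 + 2.884) = 0.2575.
(a) Free chlorine required for 1.78 ppm HOCl: 1.78 / 0.2575 = 6.914 ppm.
(a) FC to add: 6.914 − 0.7 = 6.214 mg/L as Cl₂.
(a) Cl₂ equivalent: 6.214 mg/L × 11,800 L = 73.32 g.
(a) Product at 62.0% available Cl: 73.32 / 0.62 = 118.3 g.

(b) Volume: 438 m³ = 438,000 L.
(b) Alkalinity to neutralize: (169 − 73) = 96 mg/L as CaCO₃ × 438,000 L = 42,050 g as CaCO₃.
(b) Equivalents of H⁺ required: 42,050 ÷ 50 g/eq = 841 eq = 841 mol HCl.
(b) Mass of HCl: 841 × 36.5 = 30,700 g.
(b) Mass of 36.0% solution: 30,700 / 0.36 = 85,260 g.
(b) Volume: 85,260 g ÷ 1.12 g/mL = 76,130 mL.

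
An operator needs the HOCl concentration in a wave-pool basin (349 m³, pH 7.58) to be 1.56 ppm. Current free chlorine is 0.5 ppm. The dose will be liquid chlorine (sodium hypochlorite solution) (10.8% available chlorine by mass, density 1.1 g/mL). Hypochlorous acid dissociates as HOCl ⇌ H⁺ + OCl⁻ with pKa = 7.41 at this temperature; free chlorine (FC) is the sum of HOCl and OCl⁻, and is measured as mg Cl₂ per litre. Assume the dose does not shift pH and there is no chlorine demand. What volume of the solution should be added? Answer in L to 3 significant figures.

9.89 L

Volume: 349 m³ = 349,000 L.
[OCl⁻]/[HOCl] = 10^(pH − pKa) = 10^(7.58 − 7.41) = 1.479; fraction as HOCl = 1/(1 + 1.479) = 0.4034.
Free chlorine required for 1.56 ppm HOCl: 1.56 / 0.4034 = 3.867 ppm.
FC to add: 3.867 − 0.5 = 3.367 mg/L as Cl₂.
Cl₂ equivalent: 3.367 mg/L × 349,000 L = 1175 g.
Product at 10.8% available Cl: 1175 / 0.108 = 10,880 g.
Volume: 10,880 g ÷ 1.1 g/mL = 9892 mL.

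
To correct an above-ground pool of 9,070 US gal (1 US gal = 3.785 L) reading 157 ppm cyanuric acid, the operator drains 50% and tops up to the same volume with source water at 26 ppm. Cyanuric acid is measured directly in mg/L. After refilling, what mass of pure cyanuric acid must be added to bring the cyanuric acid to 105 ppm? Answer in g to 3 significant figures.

463 g

Volume: 9,070 US gal × 3.785 L/gal = 34,330 L.
After draining 50% and refilling: 157 × 0.50 + 26 × 0.50 = 91.5 ppm.
Deficit to target: 105 − 91.5 = 13.5 mg/L.
Mass: 13.5 mg/L × 34,330 L = 463.5 g cyanuric acid.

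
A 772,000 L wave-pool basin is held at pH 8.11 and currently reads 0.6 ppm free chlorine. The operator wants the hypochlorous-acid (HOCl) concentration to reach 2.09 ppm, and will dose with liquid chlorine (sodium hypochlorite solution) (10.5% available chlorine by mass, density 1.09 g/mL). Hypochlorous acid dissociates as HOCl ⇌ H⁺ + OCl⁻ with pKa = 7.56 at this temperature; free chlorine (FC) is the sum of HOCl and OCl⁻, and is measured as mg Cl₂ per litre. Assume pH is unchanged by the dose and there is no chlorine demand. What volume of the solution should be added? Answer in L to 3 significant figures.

60.1 L

[OCl⁻]/[HOCl] = 10^(pH − pKa) = 10^(8.11 − 7.56) = 3.548; fraction as HOCl = 1/(1 + 3.548) = 0.2199.
Free chlorine required for 2.09 ppm HOCl: 2.09 / 0.2199 = 9.506 ppm.
FC to add: 9.506 − 0.6 = 8.906 mg/L as Cl₂.
Cl₂ equivalent: 8.906 mg/L × 772,000 L = 6875 g.
Product at 10.5% available Cl: 6875 / 0.105 = 65,480 g.
Volume: 65,480 g ÷ 1.09 g/mL = 60,070 mL.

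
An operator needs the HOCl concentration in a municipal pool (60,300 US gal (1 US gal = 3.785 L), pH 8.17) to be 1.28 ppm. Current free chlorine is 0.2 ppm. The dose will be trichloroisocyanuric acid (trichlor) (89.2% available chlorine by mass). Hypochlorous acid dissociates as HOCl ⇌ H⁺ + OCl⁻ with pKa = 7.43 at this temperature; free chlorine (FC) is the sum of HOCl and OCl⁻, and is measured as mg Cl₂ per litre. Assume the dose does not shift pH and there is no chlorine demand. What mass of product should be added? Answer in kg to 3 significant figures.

2.08 kg

Volume: 60,300 US gal × 3.785 L/gal = 228,236 L.
[OCl⁻]/[HOCl] = 10^(pH − pKa) = 10^(8.17 − 7.43) = 5.495; fraction as HOCl = 1/(1 + 5.495) = 0.154.
Free chlorine required for 1.28 ppm HOCl: 1.28 / 0.154 = 8.314 ppm.
FC to add: 8.314 − 0.2 = 8.114 mg/L as Cl₂.
Cl₂ equivalent: 8.114 mg/L × 228,236 L = 1852 g.
Product at 89.2% available Cl: 1852 / 0.892 = 2076 g.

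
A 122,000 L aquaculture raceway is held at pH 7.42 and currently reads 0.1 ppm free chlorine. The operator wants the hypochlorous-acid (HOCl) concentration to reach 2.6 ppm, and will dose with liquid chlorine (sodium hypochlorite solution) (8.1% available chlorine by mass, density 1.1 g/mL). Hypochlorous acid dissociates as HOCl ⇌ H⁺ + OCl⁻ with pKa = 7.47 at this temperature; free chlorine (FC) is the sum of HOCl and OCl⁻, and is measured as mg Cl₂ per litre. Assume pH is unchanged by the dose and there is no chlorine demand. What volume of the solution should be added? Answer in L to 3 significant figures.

[OCl⁻]/[HOCl] = 10^(pH − pKa) = 10^(7.42 − 7.47) = 0.8913; fraction as HOCl = 1/(1 + 0.8913) = 0.5288.
Free chlorine required for 2.6 ppm HOCl: 2.6 / 0.5288 = 4.917 ppm.
FC to add: 4.917 − 0.1 = 4.817 mg/L as Cl₂.
Cl₂ equivalent: 4.817 mg/L × 122,000 L = 587.7 g.
Product at 8.1% available Cl: 587.7 / 0.081 = 7256 g.
Volume: 7256 g ÷ 1.1 g/mL = 6596 mL.

6.60 L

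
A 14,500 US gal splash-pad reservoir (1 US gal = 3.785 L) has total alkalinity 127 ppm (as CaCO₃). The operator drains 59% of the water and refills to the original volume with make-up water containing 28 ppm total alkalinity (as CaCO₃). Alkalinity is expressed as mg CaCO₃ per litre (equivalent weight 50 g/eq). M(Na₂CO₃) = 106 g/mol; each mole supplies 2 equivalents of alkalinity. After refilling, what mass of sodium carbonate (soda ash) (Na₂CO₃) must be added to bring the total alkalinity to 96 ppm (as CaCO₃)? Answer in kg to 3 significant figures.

Volume: 14,500 US gal × 3.785 L/gal = 54,882 L.
After draining 59% and refilling: 127 × 0.41 + 28 × 0.59 = 68.59 ppm.
Deficit to target: 96 − 68.59 = 27.41 mg/L.
As CaCO₃: 27.41 mg/L × 54,882 L = 1504 g; ÷ 50 g/eq ÷ 2 = 15.04 mol Na₂CO₃.
Mass: 15.04 × 106 = 1595 g.

1.59 kg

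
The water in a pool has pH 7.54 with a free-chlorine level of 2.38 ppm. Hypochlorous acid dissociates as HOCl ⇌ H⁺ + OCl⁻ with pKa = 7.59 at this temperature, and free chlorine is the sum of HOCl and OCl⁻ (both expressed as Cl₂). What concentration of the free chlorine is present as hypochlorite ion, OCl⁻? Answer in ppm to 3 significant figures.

[OCl⁻]/[HOCl] = 10^(pH − pKa) = 10^(7.54 − 7.59) = 10^-0.05 = 0.8913.
Fraction as HOCl = 1 / (1 + 0.8913) = 0.5288.
OCl⁻ = (1 − 0.5288) × 2.38 ppm = 1.122 ppm.

1.12 ppm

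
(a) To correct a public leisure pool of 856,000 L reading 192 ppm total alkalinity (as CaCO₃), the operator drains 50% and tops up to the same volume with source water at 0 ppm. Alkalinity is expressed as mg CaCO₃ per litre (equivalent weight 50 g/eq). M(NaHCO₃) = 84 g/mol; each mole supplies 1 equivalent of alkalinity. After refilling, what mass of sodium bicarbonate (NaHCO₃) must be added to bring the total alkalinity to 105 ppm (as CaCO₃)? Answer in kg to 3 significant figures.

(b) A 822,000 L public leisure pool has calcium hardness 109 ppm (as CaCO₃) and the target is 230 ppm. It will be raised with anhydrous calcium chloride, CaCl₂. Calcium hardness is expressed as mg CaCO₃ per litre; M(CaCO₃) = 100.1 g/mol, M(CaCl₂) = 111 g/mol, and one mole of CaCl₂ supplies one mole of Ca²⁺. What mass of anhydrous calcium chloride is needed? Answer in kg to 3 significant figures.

(a) 12.9 kg; (b) 110 kg

(a) After draining 50% and refilling: 192 × 0.50 + 0 × 0.50 = 96 ppm.
(a) Deficit to target: 105 − 96 = 9 mg/L.
(a) As CaCO₃: 9 mg/L × 856,000 L = 7704 g; ÷ 50 g/eq ÷ 1 = 154.1 mol NaHCO₃.
(a) Mass: 154.1 × 84 = 12,940 g.

(b) Hardness to add: (230 − 109) = 121 mg/L as CaCO₃ × 822,000 L = 99,460 g as CaCO₃.
(b) Moles of Ca²⁺ (1 mol Ca²⁺ ≡ 1 mol CaCO₃): 99,460 / 100.1 g/mol = 993.6 mol.
(b) Mass of CaCl₂: 993.6 × 111 = 110,300 g.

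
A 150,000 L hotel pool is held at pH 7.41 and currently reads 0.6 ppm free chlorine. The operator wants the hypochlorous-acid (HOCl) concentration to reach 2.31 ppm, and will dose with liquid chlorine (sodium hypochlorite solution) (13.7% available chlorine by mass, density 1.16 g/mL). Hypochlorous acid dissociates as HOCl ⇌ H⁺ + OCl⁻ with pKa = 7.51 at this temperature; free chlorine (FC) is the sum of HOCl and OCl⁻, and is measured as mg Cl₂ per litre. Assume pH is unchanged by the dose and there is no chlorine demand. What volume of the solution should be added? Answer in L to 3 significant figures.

3.35 L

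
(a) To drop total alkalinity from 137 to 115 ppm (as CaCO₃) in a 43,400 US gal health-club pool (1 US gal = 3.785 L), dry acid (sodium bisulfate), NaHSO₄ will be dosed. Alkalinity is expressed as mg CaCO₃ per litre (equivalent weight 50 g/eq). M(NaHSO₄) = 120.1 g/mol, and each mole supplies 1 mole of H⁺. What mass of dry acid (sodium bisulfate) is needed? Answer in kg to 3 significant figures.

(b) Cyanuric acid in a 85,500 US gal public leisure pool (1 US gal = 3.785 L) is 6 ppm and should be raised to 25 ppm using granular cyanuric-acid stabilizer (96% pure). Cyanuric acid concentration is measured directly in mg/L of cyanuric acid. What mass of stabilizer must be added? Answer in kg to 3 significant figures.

(a) Volume: 43,400 US gal × 3.785 L/gal = 164,269 L.
(a) Alkalinity to neutralize: (137 − 115) = 22 mg/L as CaCO₃ × 164,269 L = 3614 g as CaCO₃.
(a) Equivalents of H⁺ required: 3614 ÷ 50 g/eq = 72.28 eq = 72.28 mol NaHSO₄.
(a) Mass of NaHSO₄: 72.28 × 120.1 = 8681 g.

(b) Volume: 85,500 US gal × 3.785 L/gal = 323,618 L.
(b) CYA to add: (25 − 6) = 19 mg/L × 323,618 L = 6149 g cyanuric acid.
(b) At 96% purity: 6149 / 0.96 = 6405 g product.

(a) 8.68 kg; (b) 6.40 kg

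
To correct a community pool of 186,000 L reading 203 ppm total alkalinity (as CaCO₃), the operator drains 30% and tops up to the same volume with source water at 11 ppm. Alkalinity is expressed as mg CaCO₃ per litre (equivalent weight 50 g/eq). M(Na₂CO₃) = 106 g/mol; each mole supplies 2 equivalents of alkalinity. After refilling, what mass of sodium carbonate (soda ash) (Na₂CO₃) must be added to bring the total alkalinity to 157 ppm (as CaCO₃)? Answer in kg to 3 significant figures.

2.29 kg

After draining 30% and refilling: 203 × 0.70 + 11 × 0.30 = 145.4 ppm.
Deficit to target: 157 − 145.4 = 11.6 mg/L.
As CaCO₃: 11.6 mg/L × 186,000 L = 2158 g; ÷ 50 g/eq ÷ 2 = 21.58 mol Na₂CO₃.
Mass: 21.58 × 106 = 2287 g.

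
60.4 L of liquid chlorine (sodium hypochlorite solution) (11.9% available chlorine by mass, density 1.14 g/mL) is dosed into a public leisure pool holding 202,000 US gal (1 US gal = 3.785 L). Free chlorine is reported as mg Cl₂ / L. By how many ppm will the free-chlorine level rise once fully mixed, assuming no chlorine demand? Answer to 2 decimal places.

10.72 ppm

Volume: 202,000 US gal × 3.785 L/gal = 764,570 L.
Mass of solution: 60.4 L × 1000 mL/L × 1.14 g/mL = 68,860 g.
Available chlorine delivered: 68,860 g × 0.119 = 8194 g as Cl₂.
Concentration rise: 8194 g / 764,570 L = 10.72 mg/L = 10.72 ppm.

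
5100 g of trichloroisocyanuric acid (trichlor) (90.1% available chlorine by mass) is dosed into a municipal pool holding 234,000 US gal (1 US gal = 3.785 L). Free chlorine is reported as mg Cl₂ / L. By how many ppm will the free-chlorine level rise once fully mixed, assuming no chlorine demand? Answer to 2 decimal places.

Volume: 234,000 US gal × 3.785 L/gal = 885,690 L.
Available chlorine delivered: 5100 g × 0.901 = 4595 g as Cl₂.
Concentration rise: 4595 g / 885,690 L = 5.188 mg/L = 5.19 ppm.

5.19 ppm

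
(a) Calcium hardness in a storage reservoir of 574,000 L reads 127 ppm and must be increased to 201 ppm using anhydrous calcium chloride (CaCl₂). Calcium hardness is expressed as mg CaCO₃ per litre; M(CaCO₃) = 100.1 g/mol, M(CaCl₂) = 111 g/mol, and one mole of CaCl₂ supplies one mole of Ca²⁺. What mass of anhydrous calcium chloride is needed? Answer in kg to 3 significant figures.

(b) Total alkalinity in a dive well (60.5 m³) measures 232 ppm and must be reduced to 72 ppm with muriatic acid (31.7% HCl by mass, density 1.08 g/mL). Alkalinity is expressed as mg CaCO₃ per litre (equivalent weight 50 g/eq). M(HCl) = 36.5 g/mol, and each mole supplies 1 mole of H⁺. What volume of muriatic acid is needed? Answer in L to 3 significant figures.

(a) 47.1 kg; (b) 20.6 L

(a) Hardness to add: (201 − 127) = 74 mg/L as CaCO₃ × 574,000 L = 42,480 g as CaCO₃.
(a) Moles of Ca²⁺ (1 mol Ca²⁺ ≡ 1 mol CaCO₃): 42,480 / 100.1 g/mol = 424.3 mol.
(a) Mass of CaCl₂: 424.3 × 111 = 47,100 g.

(b) Volume: 60.5 m³ = 60,500 L.
(b) Alkalinity to neutralize: (232 − 72) = 160 mg/L as CaCO₃ × 60,500 L = 9680 g as CaCO₃.
(b) Equivalents of H⁺ required: 9680 ÷ 50 g/eq = 193.6 eq = 193.6 mol HCl.
(b) Mass of HCl: 193.6 × 36.5 = 7066 g.
(b) Mass of 31.7% solution: 7066 / 0.317 = 22,290 g.
(b) Volume: 22,290 g ÷ 1.08 g/mL = 20,640 mL.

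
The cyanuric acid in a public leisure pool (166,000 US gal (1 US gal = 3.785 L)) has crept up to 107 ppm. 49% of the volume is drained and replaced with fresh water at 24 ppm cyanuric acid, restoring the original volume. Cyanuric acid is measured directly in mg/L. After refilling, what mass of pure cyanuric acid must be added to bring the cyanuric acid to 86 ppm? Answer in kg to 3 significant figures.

12.4 kg

Volume: 166,000 US gal × 3.785 L/gal = 628,310 L.
After draining 49% and refilling: 107 × 0.51 + 24 × 0.49 = 66.33 ppm.
Deficit to target: 86 − 66.33 = 19.67 mg/L.
Mass: 19.67 mg/L × 628,310 L = 12,360 g cyanuric acid.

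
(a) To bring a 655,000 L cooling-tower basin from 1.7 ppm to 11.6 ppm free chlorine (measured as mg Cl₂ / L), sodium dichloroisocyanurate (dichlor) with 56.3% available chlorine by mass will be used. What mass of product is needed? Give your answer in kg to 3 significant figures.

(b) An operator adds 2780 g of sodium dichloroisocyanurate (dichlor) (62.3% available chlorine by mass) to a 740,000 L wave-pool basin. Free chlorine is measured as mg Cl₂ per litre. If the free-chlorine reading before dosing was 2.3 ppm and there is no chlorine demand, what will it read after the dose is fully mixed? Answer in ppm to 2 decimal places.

(a) Chlorine deficit: 11.6 − 1.7 = 9.9 ppm = 9.9 mg/L as Cl₂.
(a) Cl₂ equivalent needed: 9.9 mg/L × 655,000 L = 6,484,000 mg = 6484 g.
(a) Product at 56.3% available chlorine: 6484 / 0.563 = 11,520 g.

(b) Available chlorine delivered: 2780 g × 0.623 = 1732 g as Cl₂.
(b) Concentration rise: 1732 g / 740,000 L = 2.34 mg/L = 2.34 ppm.
(b) Final FC: 2.3 + 2.34 = 4.64 ppm.

(a) 11.5 kg; (b) 4.64 ppm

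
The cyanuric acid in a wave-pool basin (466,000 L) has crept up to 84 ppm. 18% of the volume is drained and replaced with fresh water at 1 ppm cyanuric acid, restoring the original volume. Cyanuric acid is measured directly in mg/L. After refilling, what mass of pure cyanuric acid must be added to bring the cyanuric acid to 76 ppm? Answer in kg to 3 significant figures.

3.23 kg

After draining 18% and refilling: 84 × 0.82 + 1 × 0.18 = 69.06 ppm.
Deficit to target: 76 − 69.06 = 6.94 mg/L.
Mass: 6.94 mg/L × 466,000 L = 3234 g cyanuric acid.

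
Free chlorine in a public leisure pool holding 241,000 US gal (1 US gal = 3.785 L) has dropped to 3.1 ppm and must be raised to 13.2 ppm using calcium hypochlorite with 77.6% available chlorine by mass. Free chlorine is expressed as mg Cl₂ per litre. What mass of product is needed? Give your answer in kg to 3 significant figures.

11.9 kg

Volume: 241,000 US gal × 3.785 L/gal = 912,185 L.
Chlorine deficit: 13.2 − 3.1 = 10.1 ppm = 10.1 mg/L as Cl₂.
Cl₂ equivalent needed: 10.1 mg/L × 912,185 L = 9,213,000 mg = 9213 g.
Product at 77.6% available chlorine: 9213 / 0.776 = 11,870 g.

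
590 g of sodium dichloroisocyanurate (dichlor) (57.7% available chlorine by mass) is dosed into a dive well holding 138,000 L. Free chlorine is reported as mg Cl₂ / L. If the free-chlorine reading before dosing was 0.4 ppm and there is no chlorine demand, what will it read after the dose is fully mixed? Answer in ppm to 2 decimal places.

2.87 ppm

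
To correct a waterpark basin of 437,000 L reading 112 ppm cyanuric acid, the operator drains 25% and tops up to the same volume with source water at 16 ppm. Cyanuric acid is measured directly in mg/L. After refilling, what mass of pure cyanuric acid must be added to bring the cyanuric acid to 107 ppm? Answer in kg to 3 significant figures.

8.30 kg

After draining 25% and refilling: 112 × 0.75 + 16 × 0.25 = 88 ppm.
Deficit to target: 107 − 88 = 19 mg/L.
Mass: 19 mg/L × 437,000 L = 8303 g cyanuric acid.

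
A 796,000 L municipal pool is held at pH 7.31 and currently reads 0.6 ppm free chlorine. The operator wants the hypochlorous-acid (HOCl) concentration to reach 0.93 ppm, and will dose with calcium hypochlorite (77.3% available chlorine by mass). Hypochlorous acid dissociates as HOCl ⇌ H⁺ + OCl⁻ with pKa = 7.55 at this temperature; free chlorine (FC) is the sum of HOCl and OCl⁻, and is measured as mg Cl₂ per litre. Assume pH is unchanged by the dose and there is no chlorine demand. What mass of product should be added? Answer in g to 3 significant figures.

[OCl⁻]/[HOCl] = 10^(pH − pKa) = 10^(7.31 − 7.55) = 0.5754; fraction as HOCl = 1/(1 + 0.5754) = 0.6347.
Free chlorine required for 0.93 ppm HOCl: 0.93 / 0.6347 = 1.465 ppm.
FC to add: 1.465 − 0.6 = 0.8652 mg/L as Cl₂.
Cl₂ equivalent: 0.8652 mg/L × 796,000 L = 688.7 g.
Product at 77.3% available Cl: 688.7 / 0.773 = 890.9 g.

891 g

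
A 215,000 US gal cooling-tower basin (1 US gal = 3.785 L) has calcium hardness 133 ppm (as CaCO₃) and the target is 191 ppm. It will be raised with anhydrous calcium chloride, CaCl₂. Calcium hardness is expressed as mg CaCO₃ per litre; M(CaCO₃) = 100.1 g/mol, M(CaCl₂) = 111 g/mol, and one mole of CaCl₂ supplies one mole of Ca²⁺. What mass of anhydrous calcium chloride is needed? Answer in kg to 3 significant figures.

Volume: 215,000 US gal × 3.785 L/gal = 813,775 L.
Hardness to add: (191 − 133) = 58 mg/L as CaCO₃ × 813,775 L = 47,200 g as CaCO₃.
Moles of Ca²⁺ (1 mol Ca²⁺ ≡ 1 mol CaCO₃): 47,200 / 100.1 g/mol = 471.5 mol.
Mass of CaCl₂: 471.5 × 111 = 52,340 g.

52.3 kg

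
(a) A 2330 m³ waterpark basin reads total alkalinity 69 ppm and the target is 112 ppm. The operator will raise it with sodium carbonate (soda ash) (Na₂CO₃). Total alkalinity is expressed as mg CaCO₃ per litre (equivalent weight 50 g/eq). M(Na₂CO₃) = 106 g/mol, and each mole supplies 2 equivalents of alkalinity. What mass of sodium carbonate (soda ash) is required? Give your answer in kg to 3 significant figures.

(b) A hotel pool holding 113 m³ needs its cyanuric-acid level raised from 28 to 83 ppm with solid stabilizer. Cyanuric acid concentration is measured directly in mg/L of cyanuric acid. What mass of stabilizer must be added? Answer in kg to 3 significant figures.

(a) 106 kg; (b) 6.21 kg

(a) Volume: 2330 m³ = 2,330,000 L.
(a) Alkalinity to add: (112 − 69) = 43 mg/L as CaCO₃ × 2,330,000 L = 100,200 g as CaCO₃.
(a) Equivalents: 100,200 g ÷ 50 g/eq = 2004 eq.
(a) Each mole of Na₂CO₃ supplies 2 eq, so 2004 / 2 = 1002 mol.
(a) Mass: 1002 mol × 106 g/mol = 106,200 g.

(b) Volume: 113 m³ = 113,000 L.
(b) CYA to add: (83 − 28) = 55 mg/L × 113,000 L = 6215 g cyanuric acid.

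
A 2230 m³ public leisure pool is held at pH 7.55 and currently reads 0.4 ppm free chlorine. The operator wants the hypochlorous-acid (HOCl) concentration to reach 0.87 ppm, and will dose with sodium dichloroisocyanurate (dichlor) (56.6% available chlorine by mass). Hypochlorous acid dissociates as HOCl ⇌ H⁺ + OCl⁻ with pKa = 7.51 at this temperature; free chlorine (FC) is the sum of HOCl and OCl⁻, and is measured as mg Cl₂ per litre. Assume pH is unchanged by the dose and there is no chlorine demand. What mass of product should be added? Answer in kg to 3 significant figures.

5.61 kg

Volume: 2230 m³ = 2,230,000 L.
[OCl⁻]/[HOCl] = 10^(pH − pKa) = 10^(7.55 − 7.51) = 1.096; fraction as HOCl = 1/(1 + 1.096) = 0.477.
Free chlorine required for 0.87 ppm HOCl: 0.87 / 0.477 = 1.824 ppm.
FC to add: 1.824 − 0.4 = 1.424 mg/L as Cl₂.
Cl₂ equivalent: 1.424 mg/L × 2,230,000 L = 3175 g.
Product at 56.6% available Cl: 3175 / 0.566 = 5610 g.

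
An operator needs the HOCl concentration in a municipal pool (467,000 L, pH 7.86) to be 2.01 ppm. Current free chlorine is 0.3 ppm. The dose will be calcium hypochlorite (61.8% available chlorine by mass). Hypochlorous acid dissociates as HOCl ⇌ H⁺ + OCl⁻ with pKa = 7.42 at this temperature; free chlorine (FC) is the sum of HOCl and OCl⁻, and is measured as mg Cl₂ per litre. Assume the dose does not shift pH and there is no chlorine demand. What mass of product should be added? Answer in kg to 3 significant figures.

5.48 kg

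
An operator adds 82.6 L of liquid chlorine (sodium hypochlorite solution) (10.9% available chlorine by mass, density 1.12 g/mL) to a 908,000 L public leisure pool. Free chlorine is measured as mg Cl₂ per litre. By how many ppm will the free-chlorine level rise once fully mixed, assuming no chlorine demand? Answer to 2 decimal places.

11.11 ppm

Mass of solution: 82.6 L × 1000 mL/L × 1.12 g/mL = 92,510 g.
Available chlorine delivered: 92,510 g × 0.109 = 10,080 g as Cl₂.
Concentration rise: 10,080 g / 908,000 L = 11.11 mg/L = 11.11 ppm.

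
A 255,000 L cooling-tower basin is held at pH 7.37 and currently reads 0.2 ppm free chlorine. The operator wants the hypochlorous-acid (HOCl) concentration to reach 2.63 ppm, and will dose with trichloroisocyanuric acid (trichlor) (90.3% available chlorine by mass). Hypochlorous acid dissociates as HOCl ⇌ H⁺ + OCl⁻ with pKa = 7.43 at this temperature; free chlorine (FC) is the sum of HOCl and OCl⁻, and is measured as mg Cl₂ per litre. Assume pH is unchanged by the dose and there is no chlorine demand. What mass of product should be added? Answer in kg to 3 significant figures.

[OCl⁻]/[HOCl] = 10^(pH − pKa) = 10^(7.37 − 7.43) = 0.871; fraction as HOCl = 1/(1 + 0.871) = 0.5345.
Free chlorine required for 2.63 ppm HOCl: 2.63 / 0.5345 = 4.921 ppm.
FC to add: 4.921 − 0.2 = 4.721 mg/L as Cl₂.
Cl₂ equivalent: 4.721 mg/L × 255,000 L = 1204 g.
Product at 90.3% available Cl: 1204 / 0.903 = 1333 g.

1.33 kg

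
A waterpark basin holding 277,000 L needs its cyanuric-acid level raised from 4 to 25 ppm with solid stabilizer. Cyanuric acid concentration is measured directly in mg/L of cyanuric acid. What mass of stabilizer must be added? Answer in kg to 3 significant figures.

CYA to add: (25 − 4) = 21 mg/L × 277,000 L = 5817 g cyanuric acid.

5.82 kg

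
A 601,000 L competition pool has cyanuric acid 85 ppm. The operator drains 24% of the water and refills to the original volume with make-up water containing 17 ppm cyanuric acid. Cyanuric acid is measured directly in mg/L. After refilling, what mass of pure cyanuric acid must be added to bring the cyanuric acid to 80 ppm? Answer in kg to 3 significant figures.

6.80 kg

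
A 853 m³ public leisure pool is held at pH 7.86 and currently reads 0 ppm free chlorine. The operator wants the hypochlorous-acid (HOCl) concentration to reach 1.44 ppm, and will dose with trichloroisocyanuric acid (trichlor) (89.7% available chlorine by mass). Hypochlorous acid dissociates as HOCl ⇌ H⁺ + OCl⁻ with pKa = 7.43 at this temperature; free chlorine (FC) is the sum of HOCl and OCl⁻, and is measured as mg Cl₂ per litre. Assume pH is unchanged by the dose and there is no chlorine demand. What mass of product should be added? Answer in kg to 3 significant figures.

5.06 kg

Volume: 853 m³ = 853,000 L.
[OCl⁻]/[HOCl] = 10^(pH − pKa) = 10^(7.86 − 7.43) = 2.692; fraction as HOCl = 1/(1 + 2.692) = 0.2709.
Free chlorine required for 1.44 ppm HOCl: 1.44 / 0.2709 = 5.316 ppm.
FC to add: 5.316 − 0 = 5.316 mg/L as Cl₂.
Cl₂ equivalent: 5.316 mg/L × 853,000 L = 4534 g.
Product at 89.7% available Cl: 4534 / 0.897 = 5055 g.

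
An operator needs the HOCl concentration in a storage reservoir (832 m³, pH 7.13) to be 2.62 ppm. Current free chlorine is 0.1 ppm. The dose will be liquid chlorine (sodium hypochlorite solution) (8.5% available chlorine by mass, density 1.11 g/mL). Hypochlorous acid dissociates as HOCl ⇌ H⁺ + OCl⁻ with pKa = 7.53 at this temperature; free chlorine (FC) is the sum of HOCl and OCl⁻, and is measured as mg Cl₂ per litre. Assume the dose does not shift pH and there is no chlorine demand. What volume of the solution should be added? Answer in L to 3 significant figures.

Volume: 832 m³ = 832,000 L.
[OCl⁻]/[HOCl] = 10^(pH − pKa) = 10^(7.13 − 7.53) = 0.3981; fraction as HOCl = 1/(1 + 0.3981) = 0.7153.
Free chlorine required for 2.62 ppm HOCl: 2.62 / 0.7153 = 3.663 ppm.
FC to add: 3.663 − 0.1 = 3.563 mg/L as Cl₂.
Cl₂ equivalent: 3.563 mg/L × 832,000 L = 2964 g.
Product at 8.5% available Cl: 2964 / 0.085 = 34,880 g.
Volume: 34,880 g ÷ 1.11 g/mL = 31,420 mL.

31.4 L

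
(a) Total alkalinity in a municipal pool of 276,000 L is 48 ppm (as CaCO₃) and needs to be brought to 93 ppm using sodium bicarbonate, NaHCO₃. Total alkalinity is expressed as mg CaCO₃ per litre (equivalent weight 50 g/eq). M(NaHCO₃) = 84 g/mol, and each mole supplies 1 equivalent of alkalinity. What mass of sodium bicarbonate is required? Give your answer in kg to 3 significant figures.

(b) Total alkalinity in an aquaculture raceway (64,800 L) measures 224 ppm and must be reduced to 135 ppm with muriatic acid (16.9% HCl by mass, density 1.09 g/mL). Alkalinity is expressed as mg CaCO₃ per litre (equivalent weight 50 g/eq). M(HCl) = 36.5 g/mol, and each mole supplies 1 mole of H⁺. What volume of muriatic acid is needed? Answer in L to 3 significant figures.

(a) 20.9 kg; (b) 22.9 L

(a) Alkalinity to add: (93 − 48) = 45 mg/L as CaCO₃ × 276,000 L = 12,420 g as CaCO₃.
(a) Equivalents: 12,420 g ÷ 50 g/eq = 248.4 eq.
(a) NaHCO₃ supplies 1 eq per mole → 248.4 mol.
(a) Mass: 248.4 mol × 84 g/mol = 20,870 g.

(b) Alkalinity to neutralize: (224 − 135) = 89 mg/L as CaCO₃ × 64,800 L = 5767 g as CaCO₃.
(b) Equivalents of H⁺ required: 5767 ÷ 50 g/eq = 115.3 eq = 115.3 mol HCl.
(b) Mass of HCl: 115.3 × 36.5 = 4210 g.
(b) Mass of 16.9% solution: 4210 / 0.169 = 24,910 g.
(b) Volume: 24,910 g ÷ 1.09 g/mL = 22,850 mL.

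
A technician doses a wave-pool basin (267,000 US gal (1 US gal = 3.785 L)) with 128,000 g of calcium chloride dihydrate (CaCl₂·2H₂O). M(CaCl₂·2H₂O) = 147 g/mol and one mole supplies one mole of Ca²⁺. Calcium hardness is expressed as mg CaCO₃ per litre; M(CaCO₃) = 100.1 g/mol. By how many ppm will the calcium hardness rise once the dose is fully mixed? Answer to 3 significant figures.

86.2 ppm

Volume: 267,000 US gal × 3.785 L/gal = 1,010,595 L.
Moles of Ca²⁺: 128,000 g ÷ 147 g/mol = 870.7 mol.
As CaCO₃: 870.7 mol × 100.1 g/mol = 87,160 g.
Rise: 87,160 g / 1,010,595 L × 1000 = 86.25 mg/L.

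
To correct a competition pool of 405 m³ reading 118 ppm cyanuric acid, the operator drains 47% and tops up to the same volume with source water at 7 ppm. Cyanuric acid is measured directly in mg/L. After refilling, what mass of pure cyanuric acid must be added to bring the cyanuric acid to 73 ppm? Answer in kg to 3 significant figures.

Volume: 405 m³ = 405,000 L.
After draining 47% and refilling: 118 × 0.53 + 7 × 0.47 = 65.83 ppm.
Deficit to target: 73 − 65.83 = 7.17 mg/L.
Mass: 7.17 mg/L × 405,000 L = 2904 g cyanuric acid.

2.90 kg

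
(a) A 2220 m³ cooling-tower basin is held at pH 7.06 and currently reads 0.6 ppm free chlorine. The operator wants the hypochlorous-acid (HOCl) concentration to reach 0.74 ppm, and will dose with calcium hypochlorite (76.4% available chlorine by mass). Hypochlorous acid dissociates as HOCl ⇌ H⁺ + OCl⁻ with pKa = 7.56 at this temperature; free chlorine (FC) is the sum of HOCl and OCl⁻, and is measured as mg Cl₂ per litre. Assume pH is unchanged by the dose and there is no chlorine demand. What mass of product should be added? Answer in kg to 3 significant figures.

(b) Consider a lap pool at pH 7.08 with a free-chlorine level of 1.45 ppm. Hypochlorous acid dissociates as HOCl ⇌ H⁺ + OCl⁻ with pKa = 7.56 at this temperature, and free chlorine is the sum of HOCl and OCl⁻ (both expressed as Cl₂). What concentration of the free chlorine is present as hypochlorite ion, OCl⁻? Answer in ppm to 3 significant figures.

(a) 1.09 kg; (b) 0.361 ppm

(a) Volume: 2220 m³ = 2,220,000 L.
(a) [OCl⁻]/[HOCl] = 10^(pH − pKa) = 10^(7.06 − 7.56) = 0.3162; fraction as HOCl = 1/(1 + 0.3162) = 0.7597.
(a) Free chlorine required for 0.74 ppm HOCl: 0.74 / 0.7597 = 0.974 ppm.
(a) FC to add: 0.974 − 0.6 = 0.374 mg/L as Cl₂.
(a) Cl₂ equivalent: 0.374 mg/L × 2,220,000 L = 830.3 g.
(a) Product at 76.4% available Cl: 830.3 / 0.764 = 1087 g.

(b) [OCl⁻]/[HOCl] = 10^(pH − pKa) = 10^(7.08 − 7.56) = 10^-0.48 = 0.3311.
(b) Fraction as HOCl = 1 / (1 + 0.3311) = 0.7512.
(b) OCl⁻ = (1 − 0.7512) × 1.45 ppm = 0.3607 ppm.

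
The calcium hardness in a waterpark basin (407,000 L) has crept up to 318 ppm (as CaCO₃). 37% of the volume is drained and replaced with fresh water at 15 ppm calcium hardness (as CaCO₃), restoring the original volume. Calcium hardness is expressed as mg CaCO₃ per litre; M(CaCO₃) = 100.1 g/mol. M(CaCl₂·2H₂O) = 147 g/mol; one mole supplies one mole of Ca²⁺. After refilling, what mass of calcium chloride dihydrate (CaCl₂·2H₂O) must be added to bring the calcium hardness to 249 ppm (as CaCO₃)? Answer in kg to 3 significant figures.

After draining 37% and refilling: 318 × 0.63 + 15 × 0.37 = 205.89 ppm.
Deficit to target: 249 − 205.89 = 43.11 mg/L.
As CaCO₃: 43.11 mg/L × 407,000 L = 17,550 g; ÷ 100.1 = 175.3 mol Ca²⁺.
Mass: 175.3 × 147 = 25,770 g.

25.8 kg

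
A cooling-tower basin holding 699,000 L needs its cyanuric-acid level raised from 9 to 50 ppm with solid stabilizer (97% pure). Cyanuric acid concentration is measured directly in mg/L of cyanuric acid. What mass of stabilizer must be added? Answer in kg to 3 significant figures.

29.5 kg

CYA to add: (50 − 9) = 41 mg/L × 699,000 L = 28,660 g cyanuric acid.
At 97% purity: 28,660 / 0.97 = 29,550 g product.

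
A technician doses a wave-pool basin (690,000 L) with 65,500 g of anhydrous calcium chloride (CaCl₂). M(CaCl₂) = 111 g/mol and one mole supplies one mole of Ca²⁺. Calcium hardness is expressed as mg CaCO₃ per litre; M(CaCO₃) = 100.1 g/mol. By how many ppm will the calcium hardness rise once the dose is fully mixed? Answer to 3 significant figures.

85.6 ppm

Moles of Ca²⁺: 65,500 g ÷ 111 g/mol = 590.1 mol.
As CaCO₃: 590.1 mol × 100.1 g/mol = 59,070 g.
Rise: 59,070 g / 690,000 L × 1000 = 85.61 mg/L.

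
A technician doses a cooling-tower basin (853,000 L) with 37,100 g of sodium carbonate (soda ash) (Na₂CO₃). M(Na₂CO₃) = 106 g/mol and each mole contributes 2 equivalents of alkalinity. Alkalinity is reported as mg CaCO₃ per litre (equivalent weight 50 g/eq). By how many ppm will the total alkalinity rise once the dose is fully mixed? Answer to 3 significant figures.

Moles of Na₂CO₃: 37,100 g ÷ 106 g/mol = 350 mol → 700 eq of alkalinity.
As CaCO₃: 700 eq × 50 g/eq = 35,000 g.
Rise: 35,000 g / 853,000 L × 1000 = 41.03 mg/L.

41.0 ppm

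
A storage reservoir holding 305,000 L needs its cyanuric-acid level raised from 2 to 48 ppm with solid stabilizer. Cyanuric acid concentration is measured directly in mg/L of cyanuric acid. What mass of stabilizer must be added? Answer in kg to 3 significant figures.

14.0 kg

CYA to add: (48 − 2) = 46 mg/L × 305,000 L = 14,030 g cyanuric acid.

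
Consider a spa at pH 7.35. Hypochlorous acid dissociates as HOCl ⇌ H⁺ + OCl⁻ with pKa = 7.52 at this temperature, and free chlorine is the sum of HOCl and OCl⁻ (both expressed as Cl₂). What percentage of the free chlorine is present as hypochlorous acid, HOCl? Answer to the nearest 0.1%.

[OCl⁻]/[HOCl] = 10^(pH − pKa) = 10^(7.35 − 7.52) = 10^-0.17 = 0.6761.
Fraction as HOCl = 1 / (1 + 0.6761) = 0.5966.

59.7%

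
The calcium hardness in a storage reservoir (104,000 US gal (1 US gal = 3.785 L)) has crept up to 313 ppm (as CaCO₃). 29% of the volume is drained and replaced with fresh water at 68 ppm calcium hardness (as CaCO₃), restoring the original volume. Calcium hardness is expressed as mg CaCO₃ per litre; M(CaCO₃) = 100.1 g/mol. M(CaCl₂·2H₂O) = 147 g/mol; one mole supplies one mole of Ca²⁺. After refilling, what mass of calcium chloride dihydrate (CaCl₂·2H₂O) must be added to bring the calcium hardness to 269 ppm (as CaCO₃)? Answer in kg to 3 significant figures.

15.6 kg

Volume: 104,000 US gal × 3.785 L/gal = 393,640 L.
After draining 29% and refilling: 313 × 0.71 + 68 × 0.29 = 241.95 ppm.
Deficit to target: 269 − 241.95 = 27.05 mg/L.
As CaCO₃: 27.05 mg/L × 393,640 L = 10,650 g; ÷ 100.1 = 106.4 mol Ca²⁺.
Mass: 106.4 × 147 = 15,640 g.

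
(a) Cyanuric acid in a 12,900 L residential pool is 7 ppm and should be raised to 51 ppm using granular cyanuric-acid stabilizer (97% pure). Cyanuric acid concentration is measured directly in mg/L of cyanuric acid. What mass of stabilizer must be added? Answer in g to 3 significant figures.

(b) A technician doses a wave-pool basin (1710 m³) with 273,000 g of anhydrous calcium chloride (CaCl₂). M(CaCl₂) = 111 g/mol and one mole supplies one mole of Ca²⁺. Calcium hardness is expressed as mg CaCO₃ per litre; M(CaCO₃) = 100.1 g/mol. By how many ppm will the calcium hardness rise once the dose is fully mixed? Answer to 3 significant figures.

(a) 585 g; (b) 144 ppm

(a) CYA to add: (51 − 7) = 44 mg/L × 12,900 L = 567.6 g cyanuric acid.
(a) At 97% purity: 567.6 / 0.97 = 585.2 g product.

(b) Volume: 1710 m³ = 1,710,000 L.
(b) Moles of Ca²⁺: 273,000 g ÷ 111 g/mol = 2459 mol.
(b) As CaCO₃: 2459 mol × 100.1 g/mol = 246,200 g.
(b) Rise: 246,200 g / 1,710,000 L × 1000 = 144 mg/L.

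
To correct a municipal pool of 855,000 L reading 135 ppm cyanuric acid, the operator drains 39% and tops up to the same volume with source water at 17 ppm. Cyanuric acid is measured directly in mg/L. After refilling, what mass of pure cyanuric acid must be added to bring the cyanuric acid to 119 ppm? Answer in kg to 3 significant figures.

After draining 39% and refilling: 135 × 0.61 + 17 × 0.39 = 88.98 ppm.
Deficit to target: 119 − 88.98 = 30.02 mg/L.
Mass: 30.02 mg/L × 855,000 L = 25,670 g cyanuric acid.

25.7 kg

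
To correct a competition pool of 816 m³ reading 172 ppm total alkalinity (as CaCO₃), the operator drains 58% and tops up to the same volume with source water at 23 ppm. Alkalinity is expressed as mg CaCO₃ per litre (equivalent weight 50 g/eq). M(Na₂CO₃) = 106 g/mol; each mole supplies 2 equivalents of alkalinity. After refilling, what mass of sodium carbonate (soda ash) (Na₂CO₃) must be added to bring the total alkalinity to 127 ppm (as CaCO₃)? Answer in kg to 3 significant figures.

35.8 kg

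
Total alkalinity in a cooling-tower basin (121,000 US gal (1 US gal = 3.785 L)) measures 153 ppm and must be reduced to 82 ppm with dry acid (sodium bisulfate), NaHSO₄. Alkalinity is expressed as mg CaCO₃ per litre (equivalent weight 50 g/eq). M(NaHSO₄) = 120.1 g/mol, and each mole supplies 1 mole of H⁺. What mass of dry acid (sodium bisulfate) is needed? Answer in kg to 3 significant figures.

78.1 kg

Volume: 121,000 US gal × 3.785 L/gal = 457,985 L.
Alkalinity to neutralize: (153 − 82) = 71 mg/L as CaCO₃ × 457,985 L = 32,520 g as CaCO₃.
Equivalents of H⁺ required: 32,520 ÷ 50 g/eq = 650.3 eq = 650.3 mol NaHSO₄.
Mass of NaHSO₄: 650.3 × 120.1 = 78,110 g.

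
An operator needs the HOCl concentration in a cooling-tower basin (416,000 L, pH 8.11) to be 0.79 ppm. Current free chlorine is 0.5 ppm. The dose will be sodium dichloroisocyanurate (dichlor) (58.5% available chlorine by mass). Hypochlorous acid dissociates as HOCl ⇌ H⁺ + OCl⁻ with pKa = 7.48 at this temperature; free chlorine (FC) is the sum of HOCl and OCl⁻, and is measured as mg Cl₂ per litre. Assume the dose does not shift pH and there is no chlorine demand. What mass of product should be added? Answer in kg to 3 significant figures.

2.60 kg

[OCl⁻]/[HOCl] = 10^(pH − pKa) = 10^(8.11 − 7.48) = 4.266; fraction as HOCl = 1/(1 + 4.266) = 0.1899.
Free chlorine required for 0.79 ppm HOCl: 0.79 / 0.1899 = 4.16 ppm.
FC to add: 4.16 − 0.5 = 3.66 mg/L as Cl₂.
Cl₂ equivalent: 3.66 mg/L × 416,000 L = 1523 g.
Product at 58.5% available Cl: 1523 / 0.585 = 2603 g.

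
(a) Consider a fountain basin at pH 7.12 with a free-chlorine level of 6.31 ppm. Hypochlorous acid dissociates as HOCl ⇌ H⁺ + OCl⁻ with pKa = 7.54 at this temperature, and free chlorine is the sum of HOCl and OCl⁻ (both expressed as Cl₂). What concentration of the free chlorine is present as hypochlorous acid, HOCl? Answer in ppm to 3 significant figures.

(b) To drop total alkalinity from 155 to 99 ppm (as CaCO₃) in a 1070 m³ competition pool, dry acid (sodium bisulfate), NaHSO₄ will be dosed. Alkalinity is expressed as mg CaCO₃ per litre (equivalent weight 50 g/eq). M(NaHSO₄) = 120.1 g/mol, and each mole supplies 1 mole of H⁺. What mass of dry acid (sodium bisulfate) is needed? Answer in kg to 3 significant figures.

(a) [OCl⁻]/[HOCl] = 10^(pH − pKa) = 10^(7.12 − 7.54) = 10^-0.42 = 0.3802.
(a) Fraction as HOCl = 1 / (1 + 0.3802) = 0.7245.
(a) HOCl = 0.7245 × 6.31 ppm = 4.572 ppm.

(b) Volume: 1070 m³ = 1,070,000 L.
(b) Alkalinity to neutralize: (155 − 99) = 56 mg/L as CaCO₃ × 1,070,000 L = 59,920 g as CaCO₃.
(b) Equivalents of H⁺ required: 59,920 ÷ 50 g/eq = 1198 eq = 1198 mol NaHSO₄.
(b) Mass of NaHSO₄: 1198 × 120.1 = 143,900 g.

(a) 4.57 ppm; (b) 144 kg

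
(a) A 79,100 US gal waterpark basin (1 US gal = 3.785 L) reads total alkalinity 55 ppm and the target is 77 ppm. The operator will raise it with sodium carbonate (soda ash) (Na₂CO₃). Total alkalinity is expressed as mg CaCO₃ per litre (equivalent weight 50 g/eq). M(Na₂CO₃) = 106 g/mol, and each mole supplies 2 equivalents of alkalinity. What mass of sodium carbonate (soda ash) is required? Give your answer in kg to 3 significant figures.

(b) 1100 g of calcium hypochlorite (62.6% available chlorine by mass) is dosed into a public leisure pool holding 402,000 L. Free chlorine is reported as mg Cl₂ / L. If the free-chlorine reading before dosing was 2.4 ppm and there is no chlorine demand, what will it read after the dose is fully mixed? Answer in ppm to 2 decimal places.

(a) 6.98 kg; (b) 4.11 ppm

(a) Volume: 79,100 US gal × 3.785 L/gal = 299,394 L.
(a) Alkalinity to add: (77 − 55) = 22 mg/L as CaCO₃ × 299,394 L = 6587 g as CaCO₃.
(a) Equivalents: 6587 g ÷ 50 g/eq = 131.7 eq.
(a) Each mole of Na₂CO₃ supplies 2 eq, so 131.7 / 2 = 65.87 mol.
(a) Mass: 65.87 mol × 106 g/mol = 6982 g.

(b) Available chlorine delivered: 1100 g × 0.626 = 688.6 g as Cl₂.
(b) Concentration rise: 688.6 g / 402,000 L = 1.713 mg/L = 1.71 ppm.
(b) Final FC: 2.4 + 1.71 = 4.11 ppm.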